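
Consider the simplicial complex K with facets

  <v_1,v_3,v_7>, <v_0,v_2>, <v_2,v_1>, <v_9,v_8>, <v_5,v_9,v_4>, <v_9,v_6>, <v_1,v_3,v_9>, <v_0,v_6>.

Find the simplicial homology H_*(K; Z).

K has 10 vertices, 13 edges, 3 triangles.
rank ∂_0 = 0, rank ∂_1 = 9 ⇒ b_0 = 10 − 0 − 9 = 1; all invariant factors of ∂_1 are 1 so no torsion. So H_0 ≅ Z.
rank ∂_1 = 9, rank ∂_2 = 3 ⇒ b_1 = 13 − 9 − 3 = 1; all invariant factors of ∂_2 are 1 so no torsion. So H_1 ≅ Z.
rank ∂_2 = 3, rank ∂_3 = 0 ⇒ b_2 = 3 − 3 − 0 = 0. So H_2 ≅ 0.

H_0 = Z,  H_1 = Z,  H_2 = 0.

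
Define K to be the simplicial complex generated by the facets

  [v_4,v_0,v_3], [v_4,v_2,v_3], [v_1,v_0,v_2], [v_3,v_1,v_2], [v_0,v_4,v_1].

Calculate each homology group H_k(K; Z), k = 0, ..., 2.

Order the vertices as v_0 < v_1 < v_2 < v_3 < v_4. Listing each simplex with vertices in this order, K has dimension 2 with simplices:

  0-simplices (5): [v_0], [v_1], [v_2], [v_3], [v_4]
  1-simplices (10): [v_0,v_1], [v_0,v_2], [v_0,v_3], [v_0,v_4], [v_1,v_2], [v_1,v_3], [v_1,v_4], [v_2,v_3], [v_2,v_4], [v_3,v_4]
  2-simplices (5): [v_0,v_1,v_2], [v_0,v_1,v_4], [v_0,v_3,v_4], [v_1,v_2,v_3], [v_2,v_3,v_4]

so the chain groups are C_0 ≅ Z^5, C_1 ≅ Z^10, C_2 ≅ Z^5.

∂_1: C_1 → C_0 maps an edge to its endpoints' difference, ∂[p,q] = q − p.
The 5×10 boundary matrix has rank 4 and Smith normal form diag(1,1,1,1).

The boundary map ∂_2: C_2 → C_1 acts by ∂[p,q,r] = [q,r] − [p,r] + [p,q]. For instance
  ∂[v_1,v_2,v_3] = [v_2,v_3] − [v_1,v_3] + [v_1,v_2],
  ∂[v_2,v_3,v_4] = [v_3,v_4] − [v_2,v_4] + [v_2,v_3].
The 10×5 boundary matrix has rank 5 and Smith normal form diag(1,1,1,1,1).

Now H_k = ker ∂_k / im ∂_{k+1}, so:

  H_0: rank C_0 − rank ∂_1 = 5 − 4 = 1, and the invariant factors of ∂_1 are all 1, so H_0 ≅ Z.
  H_1: rank ker ∂_1 − rank ∂_2 = (10 − 4) − 5 = 1, and the invariant factors of ∂_2 are all 1, so H_1 ≅ Z.
  H_2: rank ker ∂_2 − rank ∂_3 = (5 − 5) − 0 = 0, and there is no ∂_3, so H_2 ≅ 0.

As a check, the Euler characteristic is 5 − 10 + 5 = 0, which agrees with 1 − 1 + 0 = 0.
(K is a triangulation of the Möbius band.)

H_0 ≅ Z,  H_1 ≅ Z,  H_2 = 0.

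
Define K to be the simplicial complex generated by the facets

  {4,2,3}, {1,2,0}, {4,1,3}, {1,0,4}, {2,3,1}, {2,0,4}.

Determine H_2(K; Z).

H_2 ≅ Z.

Order the vertices as 0 < 1 < 2 < 3 < 4. Listing each simplex with vertices in this order, K has dimension 2 with simplices:

  0-simplices (5): [0], [1], [2], [3], [4]
  1-simplices (9): [0,1], [0,2], [0,4], [1,2], [1,3], [1,4], [2,3], [2,4], [3,4]
  2-simplices (6): [0,1,2], [0,1,4], [0,2,4], [1,2,3], [1,3,4], [2,3,4]

Hence C_0 ≅ Z^5, C_1 ≅ Z^9, C_2 ≅ Z^6.

∂_1: C_1 → C_0 sends each edge [p,q] (with p < q) to q − p.
The 5×9 boundary matrix has rank 4 and Smith normal form diag(1,1,1,1).

∂_2: C_2 → C_1 sends each 2-simplex [p,q,r] to [q,r] − [p,r] + [p,q]. For instance
  ∂[0,2,4] = [2,4] − [0,4] + [0,2],
  ∂[1,3,4] = [3,4] − [1,4] + [1,3].
This gives a 9×6 integer matrix of rank 5; reducing to Smith normal form yields diagonal entries (1,1,1,1,1).

Computing H_k = (kernel of ∂_k) / (image of ∂_{k+1}):

  H_2: rank ker ∂_2 − rank ∂_3 = (6 − 5) − 0 = 1, and there is no ∂_3, so H_2 = Z.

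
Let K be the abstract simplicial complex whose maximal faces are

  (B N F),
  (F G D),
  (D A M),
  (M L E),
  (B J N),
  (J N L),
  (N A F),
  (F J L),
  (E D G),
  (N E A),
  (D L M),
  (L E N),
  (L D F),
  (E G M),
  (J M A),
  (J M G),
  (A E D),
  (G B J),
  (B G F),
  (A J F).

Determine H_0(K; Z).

H_0 = Z.

We work with the vertex ordering A < B < D < E < F < G < J < L < M < N. The simplices of K, each written with vertices in increasing order, are:

  0-simplices (10): A, B, D, E, F, G, J, L, M, N
  1-simplices (30): AD, AE, AF, AJ, AM, AN, BF, BG, BJ, BN, DE, DF, DG, DL, DM, EG, EL, EM, EN, FG, FJ, FL, FN, GJ, GM, JL, JM, JN, LM, LN
  2-simplices (20): ADE, ADM, AEN, AFJ, AFN, AJM, BFG, BFN, BGJ, BJN, DEG, DFG, DFL, DLM, EGM, ELM, ELN, FJL, GJM, JLN

giving chain groups C_0 ≅ Z^10, C_1 ≅ Z^30, C_2 ≅ Z^20.

∂_1: C_1 → C_0 sends each edge [p,q] (with p < q) to q − p.
This gives a 10×30 integer matrix of rank 9; reducing to Smith normal form yields diagonal entries (1,1,1,1,1,1,1,1,1).

∂_2: C_2 → C_1 maps a triangle to the signed sum of its edges. For instance
  ∂ADM = DM − AM + AD,
  ∂GJM = JM − GM + GJ.
This gives a 30×20 integer matrix of rank 20; reducing to Smith normal form yields diagonal entries (1,1,1,1,1,1,1,1,1,1,1,1,1,1,1,1,1,1,1,2).

Reading off H_k = ker ∂_k / im ∂_{k+1}:

  H_0: rank C_0 − rank ∂_1 = 10 − 9 = 1, and the invariant factors of ∂_1 are all 1, so H_0 = Z.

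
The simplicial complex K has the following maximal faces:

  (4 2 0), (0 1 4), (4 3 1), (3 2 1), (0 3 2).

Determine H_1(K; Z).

H_1 ≅ Z.

Fix the vertex order 0 < 1 < 2 < 3 < 4 and write every simplex with vertices in increasing order. Then dim K = 2 and the simplices of K are:

  0-simplices (5): [0], [1], [2], [3], [4]
  1-simplices (10): [0,1], [0,2], [0,3], [0,4], [1,2], [1,3], [1,4], [2,3], [2,4], [3,4]
  2-simplices (5): [0,1,4], [0,2,3], [0,2,4], [1,2,3], [1,3,4]

so the chain groups are C_0 ≅ Z^5, C_1 ≅ Z^10, C_2 ≅ Z^5.

Boundary ∂_1: C_1 → C_0 is given by ∂[p,q] = [q] − [p]. For instance
  ∂[0,1] = [1] − [0].
The 5×10 boundary matrix has rank 4 and Smith normal form diag(1,1,1,1).

The boundary map ∂_2: C_2 → C_1 maps a triangle to the signed sum of its edges. For instance
  ∂[0,2,3] = [2,3] − [0,3] + [0,2],
  ∂[1,2,3] = [2,3] − [1,3] + [1,2].
The resulting 10×5 matrix has rank 5, and its Smith normal form has invariant factors (1,1,1,1,1).

Computing H_k = (kernel of ∂_k) / (image of ∂_{k+1}):

  H_1: rank ker ∂_1 − rank ∂_2 = (10 − 4) − 5 = 1, and the invariant factors of ∂_2 are all 1, so H_1 = Z.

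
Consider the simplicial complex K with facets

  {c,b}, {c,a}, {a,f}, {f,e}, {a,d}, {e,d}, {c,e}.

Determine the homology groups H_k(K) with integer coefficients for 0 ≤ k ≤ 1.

Order the vertices as a < b < c < d < e < f. Listing each simplex with vertices in this order, K has dimension 1 with simplices:

  0-simplices (6): a, b, c, d, e, f
  1-simplices (7): ac, ad, af, bc, ce, de, ef

giving chain groups C_0 ≅ Z^6, C_1 ≅ Z^7.

∂_1: C_1 → C_0 maps an edge to its endpoints' difference, ∂[p,q] = q − p. For instance
  ∂bc = c − b.
The resulting 6×7 matrix has rank 5, and its Smith normal form has invariant factors (1,1,1,1,1).

Reading off H_k = ker ∂_k / im ∂_{k+1}:

  H_0: rank C_0 − rank ∂_1 = 6 − 5 = 1, and the invariant factors of ∂_1 are all 1, so H_0 = Z.
  H_1: rank ker ∂_1 − rank ∂_2 = (7 − 5) − 0 = 2, and there is no ∂_2, so H_1 = Z^2.

H_0 = Z,  H_1 = Z^2.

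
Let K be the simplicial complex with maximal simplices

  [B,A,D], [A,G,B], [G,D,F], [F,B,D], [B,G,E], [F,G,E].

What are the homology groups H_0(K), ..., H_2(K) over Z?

H_0 = Z,  H_1 = Z,  H_2 = 0.

Take the total order A < B < D < E < F < G on the vertex set. Then K (dimension 2) consists of the simplices:

  0-simplices (6): A, B, D, E, F, G
  1-simplices (12): AB, AD, AG, BD, BE, BF, BG, DF, DG, EF, EG, FG
  2-simplices (6): ABD, ABG, BDF, BEG, DFG, EFG

Hence C_0 ≅ Z^6, C_1 ≅ Z^12, C_2 ≅ Z^6.

The boundary map ∂_1: C_1 → C_0 is given by ∂[p,q] = [q] − [p]. For instance
  ∂DG = G − D.
The resulting 6×12 matrix has rank 5, and its Smith normal form has invariant factors (1,1,1,1,1).

The boundary map ∂_2: C_2 → C_1 acts by ∂[p,q,r] = [q,r] − [p,r] + [p,q]. For instance
  ∂BEG = EG − BG + BE,
  ∂EFG = FG − EG + EF.
The resulting 12×6 matrix has rank 6, and its Smith normal form has invariant factors (1,1,1,1,1,1).

From H_k ≅ ker(∂_k) / im(∂_{k+1}) we obtain:

  H_0: rank C_0 − rank ∂_1 = 6 − 5 = 1, and the invariant factors of ∂_1 are all 1, so H_0 = Z.
  H_1: rank ker ∂_1 − rank ∂_2 = (12 − 5) − 6 = 1, and the invariant factors of ∂_2 are all 1, so H_1 = Z.
  H_2: rank ker ∂_2 − rank ∂_3 = (6 − 6) − 0 = 0, and there is no ∂_3, so H_2 = 0.

As a check, the Euler characteristic is 6 − 12 + 6 = 0, which agrees with 1 − 1 + 0 = 0.
(K is a triangulation of the cylinder S^1 x I.)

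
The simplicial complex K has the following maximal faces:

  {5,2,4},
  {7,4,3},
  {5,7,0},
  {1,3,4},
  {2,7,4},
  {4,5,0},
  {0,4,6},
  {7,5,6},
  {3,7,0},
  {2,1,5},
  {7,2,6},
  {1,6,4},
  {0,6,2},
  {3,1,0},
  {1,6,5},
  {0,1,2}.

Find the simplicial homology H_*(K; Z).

Fix the vertex order 0 < 1 < 2 < 3 < 4 < 5 < 6 < 7 and write every simplex with vertices in increasing order. Then dim K = 2 and the simplices of K are:

  0-simplices (8): [0], [1], [2], [3], [4], [5], [6], [7]
  1-simplices (24): (24 of them)
  2-simplices (16): [0,1,2], [0,1,3], [0,2,6], [0,3,7], [0,4,5], [0,4,6], [0,5,7], [1,2,5], [1,3,4], [1,4,6], [1,5,6], [2,4,5], [2,4,7], [2,6,7], [3,4,7], [5,6,7]

Hence C_0 ≅ Z^8, C_1 ≅ Z^24, C_2 ≅ Z^16.

∂_1: C_1 → C_0 is given by ∂[p,q] = [q] − [p]. For instance
  ∂[0,6] = [6] − [0].
The resulting 8×24 matrix has rank 7, and its Smith normal form has invariant factors (1,1,1,1,1,1,1).

∂_2: C_2 → C_1 maps a triangle to the signed sum of its edges. For instance
  ∂[2,6,7] = [6,7] − [2,7] + [2,6],
  ∂[0,2,6] = [2,6] − [0,6] + [0,2].
This gives a 24×16 integer matrix of rank 15; reducing to Smith normal form yields diagonal entries (1,1,1,1,1,1,1,1,1,1,1,1,1,1,1).

Now H_k = ker ∂_k / im ∂_{k+1}, so:

  H_0: rank C_0 − rank ∂_1 = 8 − 7 = 1, and the invariant factors of ∂_1 are all 1, so H_0 ≅ Z.
  H_1: rank ker ∂_1 − rank ∂_2 = (24 − 7) − 15 = 2, and the invariant factors of ∂_2 are all 1, so H_1 ≅ Z^2.
  H_2: rank ker ∂_2 − rank ∂_3 = (16 − 15) − 0 = 1, and there is no ∂_3, so H_2 ≅ Z.

(K is a triangulation of the torus T^2.)

H_0 = Z,  H_1 = Z^2,  H_2 = Z.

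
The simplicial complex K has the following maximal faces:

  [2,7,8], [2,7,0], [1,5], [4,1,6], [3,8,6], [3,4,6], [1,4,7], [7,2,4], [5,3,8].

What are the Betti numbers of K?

b_0 = 1, b_1 = 2, b_2 = 0.

We work with the vertex ordering 0 < 1 < 2 < 3 < 4 < 5 < 6 < 7 < 8. The simplices of K, each written with vertices in increasing order, are:

  0-simplices (9): [0], [1], [2], [3], [4], [5], [6], [7], [8]
  1-simplices (18): [0,2], [0,7], [1,4], [1,5], [1,6], [1,7], [2,4], [2,7], [2,8], [3,4], [3,5], [3,6], [3,8], [4,6], [4,7], [5,8], [6,8], [7,8]
  2-simplices (8): [0,2,7], [1,4,6], [1,4,7], [2,4,7], [2,7,8], [3,4,6], [3,5,8], [3,6,8]

Hence C_0 ≅ Z^9, C_1 ≅ Z^18, C_2 ≅ Z^8.

∂_1: C_1 → C_0 is given by ∂[p,q] = [q] − [p].
The resulting 9×18 matrix has rank 8, and its Smith normal form has invariant factors (1,1,1,1,1,1,1,1).

∂_2: C_2 → C_1 acts by ∂[p,q,r] = [q,r] − [p,r] + [p,q]. For instance
  ∂[1,4,7] = [4,7] − [1,7] + [1,4],
  ∂[0,2,7] = [2,7] − [0,7] + [0,2].
This gives a 18×8 integer matrix of rank 8; reducing to Smith normal form yields diagonal entries (1,1,1,1,1,1,1,1).

From H_k ≅ ker(∂_k) / im(∂_{k+1}) we obtain:

  H_0: rank C_0 − rank ∂_1 = 9 − 8 = 1, and the invariant factors of ∂_1 are all 1, so H_0 ≅ Z.
  H_1: rank ker ∂_1 − rank ∂_2 = (18 − 8) − 8 = 2, and the invariant factors of ∂_2 are all 1, so H_1 ≅ Z^2.
  H_2: rank ker ∂_2 − rank ∂_3 = (8 − 8) − 0 = 0, and there is no ∂_3, so H_2 ≅ 0.

As a check, the Euler characteristic is 9 − 18 + 8 = -1, which agrees with 1 − 2 + 0 = -1.

Hence the Betti numbers are b_0 = 1, b_1 = 2, b_2 = 0.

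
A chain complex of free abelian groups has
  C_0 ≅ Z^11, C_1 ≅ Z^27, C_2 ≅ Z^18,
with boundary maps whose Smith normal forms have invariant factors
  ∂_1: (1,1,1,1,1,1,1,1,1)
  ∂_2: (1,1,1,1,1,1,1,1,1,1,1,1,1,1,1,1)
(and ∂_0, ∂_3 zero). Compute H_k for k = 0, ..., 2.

H_0: b_0 = 11 − 0 − 9 = 2; torsion from ∂_1 factors > 1: none. So H_0 = Z^2.
H_1: b_1 = 27 − 9 − 16 = 2; torsion from ∂_2 factors > 1: none. So H_1 = Z^2.
H_2: b_2 = 18 − 16 − 0 = 2; torsion from ∂_3 factors > 1: none. So H_2 = Z^2.

H_0 = Z^2,  H_1 = Z^2,  H_2 = Z^2.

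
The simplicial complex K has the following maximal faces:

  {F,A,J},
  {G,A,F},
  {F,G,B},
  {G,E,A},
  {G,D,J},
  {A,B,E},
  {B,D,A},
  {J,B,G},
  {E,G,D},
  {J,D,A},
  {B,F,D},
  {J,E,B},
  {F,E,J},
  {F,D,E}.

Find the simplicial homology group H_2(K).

H_2 ≅ Z.

Fix the vertex order A < B < D < E < F < G < J and write every simplex with vertices in increasing order. Then dim K = 2 and the simplices of K are:

  0-simplices (7): A, B, D, E, F, G, J
  1-simplices (21): AB, AD, AE, AF, AG, AJ, BD, BE, BF, BG, BJ, DE, DF, DG, DJ, EF, EG, EJ, FG, FJ, GJ
  2-simplices (14): ABD, ABE, ADJ, AEG, AFG, AFJ, BDF, BEJ, BFG, BGJ, DEF, DEG, DGJ, EFJ

Hence C_0 ≅ Z^7, C_1 ≅ Z^21, C_2 ≅ Z^14.

∂_1: C_1 → C_0 sends each edge [p,q] (with p < q) to q − p. For instance
  ∂AF = F − A.
The resulting 7×21 matrix has rank 6, and its Smith normal form has invariant factors (1,1,1,1,1,1).

The boundary map ∂_2: C_2 → C_1 sends each 2-simplex [p,q,r] to [q,r] − [p,r] + [p,q]. For instance
  ∂DEF = EF − DF + DE,
  ∂BGJ = GJ − BJ + BG.
The resulting 21×14 matrix has rank 13, and its Smith normal form has invariant factors (1,1,1,1,1,1,1,1,1,1,1,1,1).

From H_k ≅ ker(∂_k) / im(∂_{k+1}) we obtain:

  H_2: rank ker ∂_2 − rank ∂_3 = (14 − 13) − 0 = 1, and there is no ∂_3, so H_2 = Z.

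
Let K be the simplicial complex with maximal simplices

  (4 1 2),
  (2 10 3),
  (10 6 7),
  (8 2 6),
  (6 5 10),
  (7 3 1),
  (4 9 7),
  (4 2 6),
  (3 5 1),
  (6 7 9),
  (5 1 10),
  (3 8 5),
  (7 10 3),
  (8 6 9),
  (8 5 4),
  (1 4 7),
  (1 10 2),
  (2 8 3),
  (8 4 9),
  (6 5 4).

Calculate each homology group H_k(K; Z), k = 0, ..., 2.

Take the total order 1 < 2 < 3 < 4 < 5 < 6 < 7 < 8 < 9 < 10 on the vertex set. Then K (dimension 2) consists of the simplices:

  0-simplices (10): [1], [2], [3], [4], [5], [6], [7], [8], [9], [10]
  1-simplices (30): (30 of them)
  2-simplices (20): (20 of them)

giving chain groups C_0 ≅ Z^10, C_1 ≅ Z^30, C_2 ≅ Z^20.

The boundary map ∂_1: C_1 → C_0 maps an edge to its endpoints' difference, ∂[p,q] = q − p. For instance
  ∂[6,9] = [9] − [6].
This gives a 10×30 integer matrix of rank 9; reducing to Smith normal form yields diagonal entries (1,1,1,1,1,1,1,1,1).

The boundary map ∂_2: C_2 → C_1 acts by ∂[p,q,r] = [q,r] − [p,r] + [p,q]. For instance
  ∂[4,5,8] = [5,8] − [4,8] + [4,5],
  ∂[3,5,8] = [5,8] − [3,8] + [3,5].
As a 30×20 matrix over Z this has rank 20, with invariant factors (1,1,1,1,1,1,1,1,1,1,1,1,1,1,1,1,1,1,1,2).

Now H_k = ker ∂_k / im ∂_{k+1}, so:

  H_0: rank C_0 − rank ∂_1 = 10 − 9 = 1, and the invariant factors of ∂_1 are all 1, so H_0 = Z.
  H_1: rank ker ∂_1 − rank ∂_2 = (30 − 9) − 20 = 1, and ∂_2 has invariant factor 2 > 1, so H_1 = Z × Z/2.
  H_2: rank ker ∂_2 − rank ∂_3 = (20 − 20) − 0 = 0, and there is no ∂_3, so H_2 = 0.

(K is a triangulation of the Klein bottle.)

H_0 = Z,  H_1 = Z × Z/2,  H_2 = 0.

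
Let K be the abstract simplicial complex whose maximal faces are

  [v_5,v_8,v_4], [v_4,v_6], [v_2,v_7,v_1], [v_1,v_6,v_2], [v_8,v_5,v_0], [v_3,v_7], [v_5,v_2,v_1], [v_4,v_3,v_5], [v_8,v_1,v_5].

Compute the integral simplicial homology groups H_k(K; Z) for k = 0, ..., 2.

We work with the vertex ordering v_0 < v_1 < v_2 < v_3 < v_4 < v_5 < v_6 < v_7 < v_8. The simplices of K, each written with vertices in increasing order, are:

  0-simplices (9): [v_0], [v_1], [v_2], [v_3], [v_4], [v_5], [v_6], [v_7], [v_8]
  1-simplices (17): (17 of them)
  2-simplices (7): [v_0,v_5,v_8], [v_1,v_2,v_5], [v_1,v_2,v_6], [v_1,v_2,v_7], [v_1,v_5,v_8], [v_3,v_4,v_5], [v_4,v_5,v_8]

giving chain groups C_0 ≅ Z^9, C_1 ≅ Z^17, C_2 ≅ Z^7.

The boundary map ∂_1: C_1 → C_0 is given by ∂[p,q] = [q] − [p]. For instance
  ∂[v_1,v_5] = [v_5] − [v_1].
The resulting 9×17 matrix has rank 8, and its Smith normal form has invariant factors (1,1,1,1,1,1,1,1).

∂_2: C_2 → C_1 maps a triangle to the signed sum of its edges. For instance
  ∂[v_3,v_4,v_5] = [v_4,v_5] − [v_3,v_5] + [v_3,v_4],
  ∂[v_4,v_5,v_8] = [v_5,v_8] − [v_4,v_8] + [v_4,v_5].
The resulting 17×7 matrix has rank 7, and its Smith normal form has invariant factors (1,1,1,1,1,1,1).

Computing H_k = (kernel of ∂_k) / (image of ∂_{k+1}):

  H_0: rank C_0 − rank ∂_1 = 9 − 8 = 1, and the invariant factors of ∂_1 are all 1, so H_0 ≅ Z.
  H_1: rank ker ∂_1 − rank ∂_2 = (17 − 8) − 7 = 2, and the invariant factors of ∂_2 are all 1, so H_1 ≅ Z^2.
  H_2: rank ker ∂_2 − rank ∂_3 = (7 − 7) − 0 = 0, and there is no ∂_3, so H_2 ≅ 0.

As a check, the Euler characteristic is 9 − 17 + 7 = -1, which agrees with 1 − 2 + 0 = -1.

H_0 ≅ Z,  H_1 ≅ Z^2,  H_2 = 0.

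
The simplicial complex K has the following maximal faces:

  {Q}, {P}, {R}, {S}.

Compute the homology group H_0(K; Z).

H_0 = Z^4.

We work with the vertex ordering P < Q < R < S. The simplices of K, each written with vertices in increasing order, are:

  0-simplices (4): P, Q, R, S

Hence C_0 ≅ Z^4.

Now H_k = ker ∂_k / im ∂_{k+1}, so:

  H_0: rank C_0 − rank ∂_1 = 4 − 0 = 4, and there is no ∂_1, so H_0 ≅ Z^4.

(K is a triangulation of a set of 4 points.)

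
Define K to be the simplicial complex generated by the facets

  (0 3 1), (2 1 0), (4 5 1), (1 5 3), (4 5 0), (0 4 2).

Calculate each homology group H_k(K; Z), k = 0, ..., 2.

H_0 ≅ Z,  H_1 ≅ Z,  H_2 = 0.

Take the total order 0 < 1 < 2 < 3 < 4 < 5 on the vertex set. Then K (dimension 2) consists of the simplices:

  0-simplices (6): [0], [1], [2], [3], [4], [5]
  1-simplices (12): [0,1], [0,2], [0,3], [0,4], [0,5], [1,2], [1,3], [1,4], [1,5], [2,4], [3,5], [4,5]
  2-simplices (6): [0,1,2], [0,1,3], [0,2,4], [0,4,5], [1,3,5], [1,4,5]

so the chain groups are C_0 ≅ Z^6, C_1 ≅ Z^12, C_2 ≅ Z^6.

∂_1: C_1 → C_0 maps an edge to its endpoints' difference, ∂[p,q] = q − p.
This gives a 6×12 integer matrix of rank 5; reducing to Smith normal form yields diagonal entries (1,1,1,1,1).

The boundary map ∂_2: C_2 → C_1 sends each 2-simplex [p,q,r] to [q,r] − [p,r] + [p,q]. For instance
  ∂[1,4,5] = [4,5] − [1,5] + [1,4],
  ∂[1,3,5] = [3,5] − [1,5] + [1,3].
This gives a 12×6 integer matrix of rank 6; reducing to Smith normal form yields diagonal entries (1,1,1,1,1,1).

Now H_k = ker ∂_k / im ∂_{k+1}, so:

  H_0: rank C_0 − rank ∂_1 = 6 − 5 = 1, and the invariant factors of ∂_1 are all 1, so H_0 = Z.
  H_1: rank ker ∂_1 − rank ∂_2 = (12 − 5) − 6 = 1, and the invariant factors of ∂_2 are all 1, so H_1 = Z.
  H_2: rank ker ∂_2 − rank ∂_3 = (6 − 6) − 0 = 0, and there is no ∂_3, so H_2 = 0.

As a check, the Euler characteristic is 6 − 12 + 6 = 0, which agrees with 1 − 1 + 0 = 0.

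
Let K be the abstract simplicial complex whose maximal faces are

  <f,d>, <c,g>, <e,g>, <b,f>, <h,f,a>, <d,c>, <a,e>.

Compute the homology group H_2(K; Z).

K has 8 vertices, 9 edges, 1 triangle.
rank ∂_2 = 1, rank ∂_3 = 0 ⇒ b_2 = 1 − 1 − 0 = 0. So H_2 = 0.

H_2 ≅ 0.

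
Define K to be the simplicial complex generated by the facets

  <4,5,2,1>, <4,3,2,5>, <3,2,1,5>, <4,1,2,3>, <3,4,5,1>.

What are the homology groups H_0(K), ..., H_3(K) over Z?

H_0 = Z,  H_1 = 0,  H_2 = 0,  H_3 = Z.

We work with the vertex ordering 1 < 2 < 3 < 4 < 5. The simplices of K, each written with vertices in increasing order, are:

  0-simplices (5): [1], [2], [3], [4], [5]
  1-simplices (10): [1,2], [1,3], [1,4], [1,5], [2,3], [2,4], [2,5], [3,4], [3,5], [4,5]
  2-simplices (10): [1,2,3], [1,2,4], [1,2,5], [1,3,4], [1,3,5], [1,4,5], [2,3,4], [2,3,5], [2,4,5], [3,4,5]
  3-simplices (5): [1,2,3,4], [1,2,3,5], [1,2,4,5], [1,3,4,5], [2,3,4,5]

Hence C_0 ≅ Z^5, C_1 ≅ Z^10, C_2 ≅ Z^10, C_3 ≅ Z^5.

∂_1: C_1 → C_0 is given by ∂[p,q] = [q] − [p].
The 5×10 boundary matrix has rank 4 and Smith normal form diag(1,1,1,1).

The boundary map ∂_2: C_2 → C_1 maps a triangle to the signed sum of its edges. For instance
  ∂[1,2,4] = [2,4] − [1,4] + [1,2],
  ∂[1,4,5] = [4,5] − [1,5] + [1,4].
As a 10×10 matrix over Z this has rank 6, with invariant factors (1,1,1,1,1,1).

The boundary map ∂_3: C_3 → C_2 sends each 3-simplex σ to the alternating sum Σ_i (−1)^i (σ with its i-th vertex removed). For instance
  ∂[1,2,3,4] = [2,3,4] − [1,3,4] + [1,2,4] − [1,2,3],
  ∂[2,3,4,5] = [3,4,5] − [2,4,5] + [2,3,5] − [2,3,4].
The resulting 10×5 matrix has rank 4, and its Smith normal form has invariant factors (1,1,1,1).

From H_k ≅ ker(∂_k) / im(∂_{k+1}) we obtain:

  H_0: rank C_0 − rank ∂_1 = 5 − 4 = 1, and the invariant factors of ∂_1 are all 1, so H_0 = Z.
  H_1: rank ker ∂_1 − rank ∂_2 = (10 − 4) − 6 = 0, and the invariant factors of ∂_2 are all 1, so H_1 = 0.
  H_2: rank ker ∂_2 − rank ∂_3 = (10 − 6) − 4 = 0, and the invariant factors of ∂_3 are all 1, so H_2 = 0.
  H_3: rank ker ∂_3 − rank ∂_4 = (5 − 4) − 0 = 1, and there is no ∂_4, so H_3 = Z.

(K is a triangulation of the 3-sphere S^3.)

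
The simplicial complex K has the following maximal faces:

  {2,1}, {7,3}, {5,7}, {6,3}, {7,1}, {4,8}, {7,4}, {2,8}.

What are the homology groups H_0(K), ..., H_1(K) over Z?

Order the vertices as 1 < 2 < 3 < 4 < 5 < 6 < 7 < 8. Listing each simplex with vertices in this order, K has dimension 1 with simplices:

  0-simplices (8): [1], [2], [3], [4], [5], [6], [7], [8]
  1-simplices (8): [1,2], [1,7], [2,8], [3,6], [3,7], [4,7], [4,8], [5,7]

Hence C_0 ≅ Z^8, C_1 ≅ Z^8.

∂_1: C_1 → C_0 sends each edge [p,q] (with p < q) to q − p. For instance
  ∂[1,2] = [2] − [1].
The 8×8 boundary matrix has rank 7 and Smith normal form diag(1,1,1,1,1,1,1).

Now H_k = ker ∂_k / im ∂_{k+1}, so:

  H_0: rank C_0 − rank ∂_1 = 8 − 7 = 1, and the invariant factors of ∂_1 are all 1, so H_0 ≅ Z.
  H_1: rank ker ∂_1 − rank ∂_2 = (8 − 7) − 0 = 1, and there is no ∂_2, so H_1 ≅ Z.

H_0 ≅ Z,  H_1 ≅ Z.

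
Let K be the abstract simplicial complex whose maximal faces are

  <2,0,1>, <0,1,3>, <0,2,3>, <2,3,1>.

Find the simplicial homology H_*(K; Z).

H_0 = Z,  H_1 = 0,  H_2 = Z.

Fix the vertex order 0 < 1 < 2 < 3 and write every simplex with vertices in increasing order. Then dim K = 2 and the simplices of K are:

  0-simplices (4): [0], [1], [2], [3]
  1-simplices (6): [0,1], [0,2], [0,3], [1,2], [1,3], [2,3]
  2-simplices (4): [0,1,2], [0,1,3], [0,2,3], [1,2,3]

Hence C_0 ≅ Z^4, C_1 ≅ Z^6, C_2 ≅ Z^4.

∂_1: C_1 → C_0 is given by ∂[p,q] = [q] − [p]. For instance
  ∂[2,3] = [3] − [2].
This gives a 4×6 integer matrix of rank 3; reducing to Smith normal form yields diagonal entries (1,1,1).

The boundary map ∂_2: C_2 → C_1 maps a triangle to the signed sum of its edges. For instance
  ∂[1,2,3] = [2,3] − [1,3] + [1,2],
  ∂[0,2,3] = [2,3] − [0,3] + [0,2].
The resulting 6×4 matrix has rank 3, and its Smith normal form has invariant factors (1,1,1).

From H_k ≅ ker(∂_k) / im(∂_{k+1}) we obtain:

  H_0: rank C_0 − rank ∂_1 = 4 − 3 = 1, and the invariant factors of ∂_1 are all 1, so H_0 = Z.
  H_1: rank ker ∂_1 − rank ∂_2 = (6 − 3) − 3 = 0, and the invariant factors of ∂_2 are all 1, so H_1 = 0.
  H_2: rank ker ∂_2 − rank ∂_3 = (4 − 3) − 0 = 1, and there is no ∂_3, so H_2 = Z.

As a check, the Euler characteristic is 4 − 6 + 4 = 2, which agrees with 1 − 0 + 1 = 2.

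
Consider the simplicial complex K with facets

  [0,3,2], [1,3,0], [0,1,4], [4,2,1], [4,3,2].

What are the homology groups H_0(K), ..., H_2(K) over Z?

Order the vertices as 0 < 1 < 2 < 3 < 4. Listing each simplex with vertices in this order, K has dimension 2 with simplices:

  0-simplices (5): [0], [1], [2], [3], [4]
  1-simplices (10): [0,1], [0,2], [0,3], [0,4], [1,2], [1,3], [1,4], [2,3], [2,4], [3,4]
  2-simplices (5): [0,1,3], [0,1,4], [0,2,3], [1,2,4], [2,3,4]

giving chain groups C_0 ≅ Z^5, C_1 ≅ Z^10, C_2 ≅ Z^5.

∂_1: C_1 → C_0 maps an edge to its endpoints' difference, ∂[p,q] = q − p. For instance
  ∂[2,4] = [4] − [2].
This gives a 5×10 integer matrix of rank 4; reducing to Smith normal form yields diagonal entries (1,1,1,1).

Boundary ∂_2: C_2 → C_1 acts by ∂[p,q,r] = [q,r] − [p,r] + [p,q]. For instance
  ∂[0,1,3] = [1,3] − [0,3] + [0,1],
  ∂[2,3,4] = [3,4] − [2,4] + [2,3].
As a 10×5 matrix over Z this has rank 5, with invariant factors (1,1,1,1,1).

From H_k ≅ ker(∂_k) / im(∂_{k+1}) we obtain:

  H_0: rank C_0 − rank ∂_1 = 5 − 4 = 1, and the invariant factors of ∂_1 are all 1, so H_0 = Z.
  H_1: rank ker ∂_1 − rank ∂_2 = (10 − 4) − 5 = 1, and the invariant factors of ∂_2 are all 1, so H_1 = Z.
  H_2: rank ker ∂_2 − rank ∂_3 = (5 − 5) − 0 = 0, and there is no ∂_3, so H_2 = 0.

As a check, the Euler characteristic is 5 − 10 + 5 = 0, which agrees with 1 − 1 + 0 = 0.

H_0 ≅ Z,  H_1 ≅ Z,  H_2 = 0.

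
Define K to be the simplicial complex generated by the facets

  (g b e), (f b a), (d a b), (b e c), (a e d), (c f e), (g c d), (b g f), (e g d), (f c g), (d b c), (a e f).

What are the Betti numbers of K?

b_0 = 1, b_1 = 0, b_2 = 0.

Take the total order a < b < c < d < e < f < g on the vertex set. Then K (dimension 2) consists of the simplices:

  0-simplices (7): a, b, c, d, e, f, g
  1-simplices (18): ab, ad, ae, af, bc, bd, be, bf, bg, cd, ce, cf, cg, de, dg, ef, eg, fg
  2-simplices (12): abd, abf, ade, aef, bcd, bce, beg, bfg, cdg, cef, cfg, deg

Hence C_0 ≅ Z^7, C_1 ≅ Z^18, C_2 ≅ Z^12.

The boundary map ∂_1: C_1 → C_0 sends each edge [p,q] (with p < q) to q − p.
As a 7×18 matrix over Z this has rank 6, with invariant factors (1,1,1,1,1,1).

∂_2: C_2 → C_1 acts by ∂[p,q,r] = [q,r] − [p,r] + [p,q]. For instance
  ∂bfg = fg − bg + bf,
  ∂bcd = cd − bd + bc.
The resulting 18×12 matrix has rank 12, and its Smith normal form has invariant factors (1,1,1,1,1,1,1,1,1,1,1,2).

From H_k ≅ ker(∂_k) / im(∂_{k+1}) we obtain:

  H_0: rank C_0 − rank ∂_1 = 7 − 6 = 1, and the invariant factors of ∂_1 are all 1, so H_0 = Z.
  H_1: rank ker ∂_1 − rank ∂_2 = (18 − 6) − 12 = 0, and ∂_2 has invariant factor 2 > 1, so H_1 = Z/2Z.
  H_2: rank ker ∂_2 − rank ∂_3 = (12 − 12) − 0 = 0, and there is no ∂_3, so H_2 = 0.

As a check, the Euler characteristic is 7 − 18 + 12 = 1, which agrees with 1 − 0 + 0 = 1.

Hence the Betti numbers are b_0 = 1, b_1 = 0, b_2 = 0.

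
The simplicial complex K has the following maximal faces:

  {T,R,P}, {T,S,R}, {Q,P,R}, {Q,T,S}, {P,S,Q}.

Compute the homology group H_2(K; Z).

We work with the vertex ordering P < Q < R < S < T. The simplices of K, each written with vertices in increasing order, are:

  0-simplices (5): P, Q, R, S, T
  1-simplices (10): PQ, PR, PS, PT, QR, QS, QT, RS, RT, ST
  2-simplices (5): PQR, PQS, PRT, QST, RST

giving chain groups C_0 ≅ Z^5, C_1 ≅ Z^10, C_2 ≅ Z^5.

Boundary ∂_1: C_1 → C_0 maps an edge to its endpoints' difference, ∂[p,q] = q − p.
The resulting 5×10 matrix has rank 4, and its Smith normal form has invariant factors (1,1,1,1).

∂_2: C_2 → C_1 acts by ∂[p,q,r] = [q,r] − [p,r] + [p,q]. For instance
  ∂QST = ST − QT + QS,
  ∂PQR = QR − PR + PQ.
As a 10×5 matrix over Z this has rank 5, with invariant factors (1,1,1,1,1).

Now H_k = ker ∂_k / im ∂_{k+1}, so:

  H_2: rank ker ∂_2 − rank ∂_3 = (5 − 5) − 0 = 0, and there is no ∂_3, so H_2 = 0.

H_2 = 0.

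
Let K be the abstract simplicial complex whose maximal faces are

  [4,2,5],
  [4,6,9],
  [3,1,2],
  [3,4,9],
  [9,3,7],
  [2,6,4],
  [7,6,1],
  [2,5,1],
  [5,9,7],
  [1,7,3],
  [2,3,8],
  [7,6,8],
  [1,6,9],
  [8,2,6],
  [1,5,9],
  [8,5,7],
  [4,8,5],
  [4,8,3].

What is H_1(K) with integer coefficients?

H_1 = Z ⊕ Z/2.

Fix the vertex order 1 < 2 < 3 < 4 < 5 < 6 < 7 < 8 < 9 and write every simplex with vertices in increasing order. Then dim K = 2 and the simplices of K are:

  0-simplices (9): [1], [2], [3], [4], [5], [6], [7], [8], [9]
  1-simplices (27): (27 of them)
  2-simplices (18): [1,2,3], [1,2,5], [1,3,7], [1,5,9], [1,6,7], [1,6,9], [2,3,8], [2,4,5], [2,4,6], [2,6,8], [3,4,8], [3,4,9], [3,7,9], [4,5,8], [4,6,9], [5,7,8], [5,7,9], [6,7,8]

Hence C_0 ≅ Z^9, C_1 ≅ Z^27, C_2 ≅ Z^18.

∂_1: C_1 → C_0 maps an edge to its endpoints' difference, ∂[p,q] = q − p.
This gives a 9×27 integer matrix of rank 8; reducing to Smith normal form yields diagonal entries (1,1,1,1,1,1,1,1).

Boundary ∂_2: C_2 → C_1 maps a triangle to the signed sum of its edges. For instance
  ∂[6,7,8] = [7,8] − [6,8] + [6,7],
  ∂[4,5,8] = [5,8] − [4,8] + [4,5].
As a 27×18 matrix over Z this has rank 18, with invariant factors (1,1,1,1,1,1,1,1,1,1,1,1,1,1,1,1,1,2).

Reading off H_k = ker ∂_k / im ∂_{k+1}:

  H_1: rank ker ∂_1 − rank ∂_2 = (27 − 8) − 18 = 1, and ∂_2 has invariant factor 2 > 1, so H_1 ≅ Z ⊕ Z/2.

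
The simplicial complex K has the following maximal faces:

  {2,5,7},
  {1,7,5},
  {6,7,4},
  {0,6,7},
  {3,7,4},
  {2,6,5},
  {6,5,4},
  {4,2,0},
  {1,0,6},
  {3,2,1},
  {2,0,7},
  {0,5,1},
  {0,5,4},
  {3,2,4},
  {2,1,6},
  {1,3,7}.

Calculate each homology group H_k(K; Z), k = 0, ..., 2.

Order the vertices as 0 < 1 < 2 < 3 < 4 < 5 < 6 < 7. Listing each simplex with vertices in this order, K has dimension 2 with simplices:

  0-simplices (8): [0], [1], [2], [3], [4], [5], [6], [7]
  1-simplices (24): (24 of them)
  2-simplices (16): [0,1,5], [0,1,6], [0,2,4], [0,2,7], [0,4,5], [0,6,7], [1,2,3], [1,2,6], [1,3,7], [1,5,7], [2,3,4], [2,5,6], [2,5,7], [3,4,7], [4,5,6], [4,6,7]

Hence C_0 ≅ Z^8, C_1 ≅ Z^24, C_2 ≅ Z^16.

Boundary ∂_1: C_1 → C_0 maps an edge to its endpoints' difference, ∂[p,q] = q − p.
The resulting 8×24 matrix has rank 7, and its Smith normal form has invariant factors (1,1,1,1,1,1,1).

Boundary ∂_2: C_2 → C_1 acts by ∂[p,q,r] = [q,r] − [p,r] + [p,q]. For instance
  ∂[0,2,4] = [2,4] − [0,4] + [0,2],
  ∂[4,6,7] = [6,7] − [4,7] + [4,6].
This gives a 24×16 integer matrix of rank 15; reducing to Smith normal form yields diagonal entries (1,1,1,1,1,1,1,1,1,1,1,1,1,1,1).

From H_k ≅ ker(∂_k) / im(∂_{k+1}) we obtain:

  H_0: rank C_0 − rank ∂_1 = 8 − 7 = 1, and the invariant factors of ∂_1 are all 1, so H_0 = Z.
  H_1: rank ker ∂_1 − rank ∂_2 = (24 − 7) − 15 = 2, and the invariant factors of ∂_2 are all 1, so H_1 = Z^2.
  H_2: rank ker ∂_2 − rank ∂_3 = (16 − 15) − 0 = 1, and there is no ∂_3, so H_2 = Z.

As a check, the Euler characteristic is 8 − 24 + 16 = 0, which agrees with 1 − 2 + 1 = 0.
(K is a triangulation of the torus T^2.)

H_0 ≅ Z,  H_1 ≅ Z^2,  H_2 ≅ Z.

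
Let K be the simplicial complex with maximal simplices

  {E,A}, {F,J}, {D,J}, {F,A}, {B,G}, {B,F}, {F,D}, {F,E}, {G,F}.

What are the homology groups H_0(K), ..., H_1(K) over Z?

We work with the vertex ordering A < B < D < E < F < G < J. The simplices of K, each written with vertices in increasing order, are:

  0-simplices (7): A, B, D, E, F, G, J
  1-simplices (9): AE, AF, BF, BG, DF, DJ, EF, FG, FJ

so the chain groups are C_0 ≅ Z^7, C_1 ≅ Z^9.

The boundary map ∂_1: C_1 → C_0 is given by ∂[p,q] = [q] − [p]. For instance
  ∂DF = F − D.
As a 7×9 matrix over Z this has rank 6, with invariant factors (1,1,1,1,1,1).

Computing H_k = (kernel of ∂_k) / (image of ∂_{k+1}):

  H_0: rank C_0 − rank ∂_1 = 7 − 6 = 1, and the invariant factors of ∂_1 are all 1, so H_0 ≅ Z.
  H_1: rank ker ∂_1 − rank ∂_2 = (9 − 6) − 0 = 3, and there is no ∂_2, so H_1 ≅ Z^3.

H_0 = Z,  H_1 = Z^3.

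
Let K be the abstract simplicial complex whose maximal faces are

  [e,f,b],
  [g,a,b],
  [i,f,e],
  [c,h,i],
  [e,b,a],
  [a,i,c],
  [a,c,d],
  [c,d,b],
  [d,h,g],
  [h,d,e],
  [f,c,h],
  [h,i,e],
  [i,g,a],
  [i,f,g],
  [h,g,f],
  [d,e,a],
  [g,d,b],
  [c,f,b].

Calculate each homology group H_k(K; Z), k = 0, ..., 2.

Fix the vertex order a < b < c < d < e < f < g < h < i and write every simplex with vertices in increasing order. Then dim K = 2 and the simplices of K are:

  0-simplices (9): a, b, c, d, e, f, g, h, i
  1-simplices (27): ab, ac, ad, ae, ag, ai, bc, bd, be, bf, bg, cd, cf, ch, ci, de, dg, dh, ef, eh, ei, fg, fh, fi, gh, gi, hi
  2-simplices (18): abe, abg, acd, aci, ade, agi, bcd, bcf, bdg, bef, cfh, chi, deh, dgh, efi, ehi, fgh, fgi

Hence C_0 ≅ Z^9, C_1 ≅ Z^27, C_2 ≅ Z^18.

Boundary ∂_1: C_1 → C_0 sends each edge [p,q] (with p < q) to q − p. For instance
  ∂bd = d − b.
The 9×27 boundary matrix has rank 8 and Smith normal form diag(1,1,1,1,1,1,1,1).

The boundary map ∂_2: C_2 → C_1 sends each 2-simplex [p,q,r] to [q,r] − [p,r] + [p,q]. For instance
  ∂deh = eh − dh + de,
  ∂fgh = gh − fh + fg.
As a 27×18 matrix over Z this has rank 18, with invariant factors (1,1,1,1,1,1,1,1,1,1,1,1,1,1,1,1,1,2).

Computing H_k = (kernel of ∂_k) / (image of ∂_{k+1}):

  H_0: rank C_0 − rank ∂_1 = 9 − 8 = 1, and the invariant factors of ∂_1 are all 1, so H_0 = Z.
  H_1: rank ker ∂_1 − rank ∂_2 = (27 − 8) − 18 = 1, and ∂_2 has invariant factor 2 > 1, so H_1 = Z × Z/2.
  H_2: rank ker ∂_2 − rank ∂_3 = (18 − 18) − 0 = 0, and there is no ∂_3, so H_2 = 0.

H_0 ≅ Z,  H_1 ≅ Z × Z/2,  H_2 = 0.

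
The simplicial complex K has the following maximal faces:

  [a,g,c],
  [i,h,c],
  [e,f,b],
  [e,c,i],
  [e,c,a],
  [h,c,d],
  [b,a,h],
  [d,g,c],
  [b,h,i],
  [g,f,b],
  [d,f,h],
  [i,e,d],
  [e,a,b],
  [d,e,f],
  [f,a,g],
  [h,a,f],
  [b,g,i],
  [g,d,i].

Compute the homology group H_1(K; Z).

Order the vertices as a < b < c < d < e < f < g < h < i. Listing each simplex with vertices in this order, K has dimension 2 with simplices:

  0-simplices (9): a, b, c, d, e, f, g, h, i
  1-simplices (27): ab, ac, ae, af, ag, ah, be, bf, bg, bh, bi, cd, ce, cg, ch, ci, de, df, dg, dh, di, ef, ei, fg, fh, gi, hi
  2-simplices (18): abe, abh, ace, acg, afg, afh, bef, bfg, bgi, bhi, cdg, cdh, cei, chi, def, dei, dfh, dgi

Hence C_0 ≅ Z^9, C_1 ≅ Z^27, C_2 ≅ Z^18.

Boundary ∂_1: C_1 → C_0 sends each edge [p,q] (with p < q) to q − p. For instance
  ∂hi = i − h.
The 9×27 boundary matrix has rank 8 and Smith normal form diag(1,1,1,1,1,1,1,1).

Boundary ∂_2: C_2 → C_1 maps a triangle to the signed sum of its edges. For instance
  ∂dei = ei − di + de,
  ∂abe = be − ae + ab.
This gives a 27×18 integer matrix of rank 18; reducing to Smith normal form yields diagonal entries (1,1,1,1,1,1,1,1,1,1,1,1,1,1,1,1,1,2).

Now H_k = ker ∂_k / im ∂_{k+1}, so:

  H_1: rank ker ∂_1 − rank ∂_2 = (27 − 8) − 18 = 1, and ∂_2 has invariant factor 2 > 1, so H_1 = Z ⊕ Z/2.

H_1 = Z ⊕ Z/2.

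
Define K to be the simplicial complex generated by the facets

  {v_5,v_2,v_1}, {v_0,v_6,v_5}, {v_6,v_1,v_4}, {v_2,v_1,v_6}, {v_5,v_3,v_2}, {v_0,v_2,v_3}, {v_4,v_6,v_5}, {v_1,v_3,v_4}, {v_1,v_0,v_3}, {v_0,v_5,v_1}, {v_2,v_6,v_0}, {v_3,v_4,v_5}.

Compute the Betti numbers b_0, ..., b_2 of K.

b_0 = 1, b_1 = 0, b_2 = 0.

We work with the vertex ordering v_0 < v_1 < v_2 < v_3 < v_4 < v_5 < v_6. The simplices of K, each written with vertices in increasing order, are:

  0-simplices (7): [v_0], [v_1], [v_2], [v_3], [v_4], [v_5], [v_6]
  1-simplices (18): (18 of them)
  2-simplices (12): (12 of them)

so the chain groups are C_0 ≅ Z^7, C_1 ≅ Z^18, C_2 ≅ Z^12.

Boundary ∂_1: C_1 → C_0 is given by ∂[p,q] = [q] − [p]. For instance
  ∂[v_1,v_6] = [v_6] − [v_1].
This gives a 7×18 integer matrix of rank 6; reducing to Smith normal form yields diagonal entries (1,1,1,1,1,1).

The boundary map ∂_2: C_2 → C_1 maps a triangle to the signed sum of its edges. For instance
  ∂[v_1,v_3,v_4] = [v_3,v_4] − [v_1,v_4] + [v_1,v_3],
  ∂[v_0,v_2,v_3] = [v_2,v_3] − [v_0,v_3] + [v_0,v_2].
The 18×12 boundary matrix has rank 12 and Smith normal form diag(1,1,1,1,1,1,1,1,1,1,1,2).

Reading off H_k = ker ∂_k / im ∂_{k+1}:

  H_0: rank C_0 − rank ∂_1 = 7 − 6 = 1, and the invariant factors of ∂_1 are all 1, so H_0 ≅ Z.
  H_1: rank ker ∂_1 − rank ∂_2 = (18 − 6) − 12 = 0, and ∂_2 has invariant factor 2 > 1, so H_1 ≅ Z/2.
  H_2: rank ker ∂_2 − rank ∂_3 = (12 − 12) − 0 = 0, and there is no ∂_3, so H_2 ≅ 0.

As a check, the Euler characteristic is 7 − 18 + 12 = 1, which agrees with 1 − 0 + 0 = 1.

Hence the Betti numbers are b_0 = 1, b_1 = 0, b_2 = 0.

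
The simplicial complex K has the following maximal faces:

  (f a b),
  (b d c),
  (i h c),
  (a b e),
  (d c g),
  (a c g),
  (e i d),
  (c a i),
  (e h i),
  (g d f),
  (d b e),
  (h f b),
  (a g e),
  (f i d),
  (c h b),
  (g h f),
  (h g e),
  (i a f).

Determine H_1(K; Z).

We work with the vertex ordering a < b < c < d < e < f < g < h < i. The simplices of K, each written with vertices in increasing order, are:

  0-simplices (9): a, b, c, d, e, f, g, h, i
  1-simplices (27): ab, ac, ae, af, ag, ai, bc, bd, be, bf, bh, cd, cg, ch, ci, de, df, dg, di, eg, eh, ei, fg, fh, fi, gh, hi
  2-simplices (18): abe, abf, acg, aci, aeg, afi, bcd, bch, bde, bfh, cdg, chi, dei, dfg, dfi, egh, ehi, fgh

Hence C_0 ≅ Z^9, C_1 ≅ Z^27, C_2 ≅ Z^18.

∂_1: C_1 → C_0 sends each edge [p,q] (with p < q) to q − p. For instance
  ∂ai = i − a.
The 9×27 boundary matrix has rank 8 and Smith normal form diag(1,1,1,1,1,1,1,1).

∂_2: C_2 → C_1 maps a triangle to the signed sum of its edges. For instance
  ∂fgh = gh − fh + fg,
  ∂dfi = fi − di + df.
The 27×18 boundary matrix has rank 17 and Smith normal form diag(1,1,1,1,1,1,1,1,1,1,1,1,1,1,1,1,1).

Reading off H_k = ker ∂_k / im ∂_{k+1}:

  H_1: rank ker ∂_1 − rank ∂_2 = (27 − 8) − 17 = 2, and the invariant factors of ∂_2 are all 1, so H_1 = Z^2.

(K is a triangulation of the torus T^2.)

H_1 ≅ Z^2.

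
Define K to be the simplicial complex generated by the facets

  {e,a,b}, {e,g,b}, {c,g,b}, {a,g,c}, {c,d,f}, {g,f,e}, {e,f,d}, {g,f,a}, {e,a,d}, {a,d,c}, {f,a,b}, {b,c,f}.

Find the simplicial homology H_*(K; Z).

Take the total order a < b < c < d < e < f < g on the vertex set. Then K (dimension 2) consists of the simplices:

  0-simplices (7): a, b, c, d, e, f, g
  1-simplices (18): ab, ac, ad, ae, af, ag, bc, be, bf, bg, cd, cf, cg, de, df, ef, eg, fg
  2-simplices (12): abe, abf, acd, acg, ade, afg, bcf, bcg, beg, cdf, def, efg

Hence C_0 ≅ Z^7, C_1 ≅ Z^18, C_2 ≅ Z^12.

Boundary ∂_1: C_1 → C_0 is given by ∂[p,q] = [q] − [p].
As a 7×18 matrix over Z this has rank 6, with invariant factors (1,1,1,1,1,1).

The boundary map ∂_2: C_2 → C_1 sends each 2-simplex [p,q,r] to [q,r] − [p,r] + [p,q]. For instance
  ∂bcg = cg − bg + bc,
  ∂ade = de − ae + ad.
The 18×12 boundary matrix has rank 12 and Smith normal form diag(1,1,1,1,1,1,1,1,1,1,1,2).

Computing H_k = (kernel of ∂_k) / (image of ∂_{k+1}):

  H_0: rank C_0 − rank ∂_1 = 7 − 6 = 1, and the invariant factors of ∂_1 are all 1, so H_0 = Z.
  H_1: rank ker ∂_1 − rank ∂_2 = (18 − 6) − 12 = 0, and ∂_2 has invariant factor 2 > 1, so H_1 = Z/2.
  H_2: rank ker ∂_2 − rank ∂_3 = (12 − 12) − 0 = 0, and there is no ∂_3, so H_2 = 0.

(K is a triangulation of the real projective plane RP^2.)

H_0 ≅ Z,  H_1 ≅ Z/2,  H_2 = 0.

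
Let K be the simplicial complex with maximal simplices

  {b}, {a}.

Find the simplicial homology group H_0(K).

We work with the vertex ordering a < b. The simplices of K, each written with vertices in increasing order, are:

  0-simplices (2): a, b

giving chain groups C_0 ≅ Z^2.

Computing H_k = (kernel of ∂_k) / (image of ∂_{k+1}):

  H_0: rank C_0 − rank ∂_1 = 2 − 0 = 2, and there is no ∂_1, so H_0 = Z^2.

(K is a triangulation of a set of 2 points.)

H_0 ≅ Z^2.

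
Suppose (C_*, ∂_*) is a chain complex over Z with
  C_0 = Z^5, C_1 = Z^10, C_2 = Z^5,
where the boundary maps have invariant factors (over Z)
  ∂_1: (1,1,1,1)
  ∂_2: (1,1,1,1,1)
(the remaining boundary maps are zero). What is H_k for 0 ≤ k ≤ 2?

H_0: b_0 = 5 − 0 − 4 = 1; torsion from ∂_1 factors > 1: none. So H_0 ≅ Z.
H_1: b_1 = 10 − 4 − 5 = 1; torsion from ∂_2 factors > 1: none. So H_1 ≅ Z.
H_2: b_2 = 5 − 5 − 0 = 0; torsion from ∂_3 factors > 1: none. So H_2 ≅ 0.

H_0 ≅ Z,  H_1 ≅ Z,  H_2 = 0.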